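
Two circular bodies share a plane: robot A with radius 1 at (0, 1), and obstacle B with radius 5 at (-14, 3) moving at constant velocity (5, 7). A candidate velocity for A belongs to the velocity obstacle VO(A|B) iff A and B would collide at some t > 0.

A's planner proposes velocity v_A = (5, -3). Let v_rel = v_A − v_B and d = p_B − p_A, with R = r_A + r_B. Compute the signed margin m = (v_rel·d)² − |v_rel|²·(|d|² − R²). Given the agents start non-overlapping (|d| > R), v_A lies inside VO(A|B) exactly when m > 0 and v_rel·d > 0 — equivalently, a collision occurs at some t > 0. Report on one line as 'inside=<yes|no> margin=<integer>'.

d = (-14, 2),  |d|² = 200;  R = 1+5 = 6,  c = 200−6² = 164
v_rel = (0, -10),  |v_rel|² = 100;  v_rel·d = (0)·(-14) + (-10)·(2) = -20
100·t² + 40·t + 164 = 0  ⇒  m = (-20)² − 100·164 = -16000
m = -16000 < 0,  v_rel·d = -20 < 0  ⇒  outside

inside=no margin=-16000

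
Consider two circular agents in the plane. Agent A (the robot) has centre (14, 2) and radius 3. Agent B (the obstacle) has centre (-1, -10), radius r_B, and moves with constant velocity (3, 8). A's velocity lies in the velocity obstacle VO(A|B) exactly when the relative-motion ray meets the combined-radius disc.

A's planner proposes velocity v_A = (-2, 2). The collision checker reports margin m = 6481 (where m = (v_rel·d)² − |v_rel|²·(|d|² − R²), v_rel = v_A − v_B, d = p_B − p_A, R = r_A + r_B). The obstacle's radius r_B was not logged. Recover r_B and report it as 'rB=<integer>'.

m = 6481
d = (-15, -12);  v_rel = (-5, -6),  |v_rel|² = 61
v_rel×d = (-5)·(-12) − (-6)·(-15) = -30
since m = R²·61 − (-30)²:  R² = (900 + 6481) / 61 = 121
R = √121 = 11  ⇒  r_B = 11 − 3 = 8

rB=8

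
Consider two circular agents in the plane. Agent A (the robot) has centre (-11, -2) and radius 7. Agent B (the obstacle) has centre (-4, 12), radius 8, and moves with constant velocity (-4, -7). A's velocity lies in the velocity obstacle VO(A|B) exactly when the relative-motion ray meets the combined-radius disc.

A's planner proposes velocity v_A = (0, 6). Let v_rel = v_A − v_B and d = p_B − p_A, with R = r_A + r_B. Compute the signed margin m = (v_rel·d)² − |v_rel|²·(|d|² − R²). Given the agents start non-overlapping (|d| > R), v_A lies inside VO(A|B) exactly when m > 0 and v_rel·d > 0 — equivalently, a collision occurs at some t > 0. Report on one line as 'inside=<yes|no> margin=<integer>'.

d = (7, 14),  |d|² = 245;  R = 7+8 = 15,  c = 245−15² = 20
v_rel = (4, 13),  |v_rel|² = 185;  v_rel·d = (4)·(7) + (13)·(14) = 210
185·t² − 420·t + 20 = 0  ⇒  m = 210² − 185·20 = 40400
m = 40400 > 0,  v_rel·d = 210 > 0  ⇒  inside

inside=yes margin=40400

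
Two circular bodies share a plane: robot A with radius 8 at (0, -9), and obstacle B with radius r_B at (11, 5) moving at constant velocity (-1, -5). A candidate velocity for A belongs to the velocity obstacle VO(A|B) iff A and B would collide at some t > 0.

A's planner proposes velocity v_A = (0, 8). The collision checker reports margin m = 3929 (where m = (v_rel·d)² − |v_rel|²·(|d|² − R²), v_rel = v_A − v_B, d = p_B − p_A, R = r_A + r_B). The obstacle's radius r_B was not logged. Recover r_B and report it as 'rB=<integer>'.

m = 3929
d = (11, 14);  v_rel = (1, 13),  |v_rel|² = 170
v_rel×d = (1)·(14) − (13)·(11) = -129
since m = R²·170 − (-129)²:  R² = (16641 + 3929) / 170 = 121
R = √121 = 11  ⇒  r_B = 11 − 8 = 3

rB=3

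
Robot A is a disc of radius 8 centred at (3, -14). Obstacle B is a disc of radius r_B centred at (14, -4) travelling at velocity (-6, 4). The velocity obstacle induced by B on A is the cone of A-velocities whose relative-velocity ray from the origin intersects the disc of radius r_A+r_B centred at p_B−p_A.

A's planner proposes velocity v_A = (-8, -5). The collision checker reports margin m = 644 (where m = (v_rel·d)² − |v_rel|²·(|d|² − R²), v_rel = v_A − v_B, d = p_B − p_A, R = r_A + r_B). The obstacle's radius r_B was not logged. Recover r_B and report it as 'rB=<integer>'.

m = 644
d = (11, 10);  v_rel = (-2, -9),  |v_rel|² = 85
v_rel×d = (-2)·(10) − (-9)·(11) = 79
since m = R²·85 − 79²:  R² = (6241 + 644) / 85 = 81
R = √81 = 9  ⇒  r_B = 9 − 8 = 1

rB=1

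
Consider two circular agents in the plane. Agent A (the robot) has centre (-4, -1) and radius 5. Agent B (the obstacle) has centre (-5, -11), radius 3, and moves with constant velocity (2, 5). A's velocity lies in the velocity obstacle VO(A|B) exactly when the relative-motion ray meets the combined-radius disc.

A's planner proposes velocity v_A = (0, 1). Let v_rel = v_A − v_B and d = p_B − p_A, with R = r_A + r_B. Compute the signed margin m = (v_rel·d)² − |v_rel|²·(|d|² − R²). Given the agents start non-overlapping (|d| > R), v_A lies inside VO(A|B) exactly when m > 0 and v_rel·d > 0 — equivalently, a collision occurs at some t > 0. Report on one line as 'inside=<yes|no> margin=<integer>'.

d = (-1, -10),  |d|² = 101;  R = 5+3 = 8,  c = 101−8² = 37
v_rel = (-2, -4),  |v_rel|² = 20;  v_rel·d = (-2)·(-1) + (-4)·(-10) = 42
20·t² − 84·t + 37 = 0  ⇒  m = 42² − 20·37 = 1024
m = 1024 > 0,  v_rel·d = 42 > 0  ⇒  inside

inside=yes margin=1024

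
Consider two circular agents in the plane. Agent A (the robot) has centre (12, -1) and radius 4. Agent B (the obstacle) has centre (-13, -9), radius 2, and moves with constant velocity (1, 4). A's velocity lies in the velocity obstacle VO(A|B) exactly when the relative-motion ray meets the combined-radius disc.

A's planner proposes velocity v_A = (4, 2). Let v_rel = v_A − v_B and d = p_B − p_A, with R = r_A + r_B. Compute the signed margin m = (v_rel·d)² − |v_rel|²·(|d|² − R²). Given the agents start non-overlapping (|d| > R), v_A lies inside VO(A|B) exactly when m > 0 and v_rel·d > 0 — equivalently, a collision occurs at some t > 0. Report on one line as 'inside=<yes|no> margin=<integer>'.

d = (-25, -8),  |d|² = 689;  R = 4+2 = 6,  c = 689−6² = 653
v_rel = (3, -2),  |v_rel|² = 13;  v_rel·d = (3)·(-25) + (-2)·(-8) = -59
13·t² + 118·t + 653 = 0  ⇒  m = (-59)² − 13·653 = -5008
m = -5008 < 0,  v_rel·d = -59 < 0  ⇒  outside

inside=no margin=-5008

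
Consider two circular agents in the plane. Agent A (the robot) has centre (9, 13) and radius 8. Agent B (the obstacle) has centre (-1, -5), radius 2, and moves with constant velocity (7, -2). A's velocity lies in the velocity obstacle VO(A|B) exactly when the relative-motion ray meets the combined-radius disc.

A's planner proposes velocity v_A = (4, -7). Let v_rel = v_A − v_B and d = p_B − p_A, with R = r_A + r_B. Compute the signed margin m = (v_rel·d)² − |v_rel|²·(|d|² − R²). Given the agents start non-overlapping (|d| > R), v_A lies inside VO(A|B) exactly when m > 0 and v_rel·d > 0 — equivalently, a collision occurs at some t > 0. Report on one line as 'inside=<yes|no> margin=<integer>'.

d = (-10, -18),  |d|² = 424;  R = 8+2 = 10,  c = 424−10² = 324
v_rel = (-3, -5),  |v_rel|² = 34;  v_rel·d = (-3)·(-10) + (-5)·(-18) = 120
34·t² − 240·t + 324 = 0  ⇒  m = 120² − 34·324 = 3384
m = 3384 > 0,  v_rel·d = 120 > 0  ⇒  inside

inside=yes margin=3384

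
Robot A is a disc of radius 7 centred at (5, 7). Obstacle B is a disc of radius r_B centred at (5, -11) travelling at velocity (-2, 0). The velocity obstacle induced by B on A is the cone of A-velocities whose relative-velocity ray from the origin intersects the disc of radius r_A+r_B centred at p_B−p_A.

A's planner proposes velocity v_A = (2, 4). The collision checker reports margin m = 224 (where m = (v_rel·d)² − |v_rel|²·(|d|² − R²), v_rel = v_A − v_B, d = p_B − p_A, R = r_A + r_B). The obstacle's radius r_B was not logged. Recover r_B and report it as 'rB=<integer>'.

m = 224
d = (0, -18);  v_rel = (4, 4),  |v_rel|² = 32
v_rel×d = (4)·(-18) − (4)·(0) = -72
since m = R²·32 − (-72)²:  R² = (5184 + 224) / 32 = 169
R = √169 = 13  ⇒  r_B = 13 − 7 = 6

rB=6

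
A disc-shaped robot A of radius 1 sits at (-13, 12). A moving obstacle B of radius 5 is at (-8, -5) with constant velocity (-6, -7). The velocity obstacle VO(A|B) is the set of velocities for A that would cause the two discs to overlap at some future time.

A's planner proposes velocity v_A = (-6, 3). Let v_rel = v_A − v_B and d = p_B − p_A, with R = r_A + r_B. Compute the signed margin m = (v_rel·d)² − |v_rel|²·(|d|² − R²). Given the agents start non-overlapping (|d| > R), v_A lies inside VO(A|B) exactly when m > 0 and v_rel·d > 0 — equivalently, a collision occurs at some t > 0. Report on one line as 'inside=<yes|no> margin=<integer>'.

d = (5, -17),  |d|² = 314;  R = 1+5 = 6,  c = 314−6² = 278
v_rel = (0, 10),  |v_rel|² = 100;  v_rel·d = (0)·(5) + (10)·(-17) = -170
100·t² + 340·t + 278 = 0  ⇒  m = (-170)² − 100·278 = 1100
m = 1100 > 0,  v_rel·d = -170 < 0  ⇒  outside

inside=no margin=1100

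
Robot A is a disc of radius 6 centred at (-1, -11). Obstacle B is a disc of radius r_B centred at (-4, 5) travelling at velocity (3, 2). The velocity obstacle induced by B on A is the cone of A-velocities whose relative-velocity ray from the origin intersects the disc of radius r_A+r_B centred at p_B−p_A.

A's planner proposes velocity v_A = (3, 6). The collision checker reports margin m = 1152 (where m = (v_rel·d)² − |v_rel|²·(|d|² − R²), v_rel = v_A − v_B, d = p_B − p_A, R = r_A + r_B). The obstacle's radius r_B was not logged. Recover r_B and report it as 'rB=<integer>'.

m = 1152
d = (-3, 16);  v_rel = (0, 4),  |v_rel|² = 16
v_rel×d = (0)·(16) − (4)·(-3) = 12
since m = R²·16 − 12²:  R² = (144 + 1152) / 16 = 81
R = √81 = 9  ⇒  r_B = 9 − 6 = 3

rB=3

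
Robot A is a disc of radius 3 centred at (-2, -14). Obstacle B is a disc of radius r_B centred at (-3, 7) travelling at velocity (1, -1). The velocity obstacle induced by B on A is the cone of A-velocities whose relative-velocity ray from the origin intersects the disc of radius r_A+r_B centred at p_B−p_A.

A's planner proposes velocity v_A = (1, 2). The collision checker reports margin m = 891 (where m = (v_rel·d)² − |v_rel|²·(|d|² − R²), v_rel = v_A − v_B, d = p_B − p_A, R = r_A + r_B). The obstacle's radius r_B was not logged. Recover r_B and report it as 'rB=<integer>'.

m = 891
d = (-1, 21);  v_rel = (0, 3),  |v_rel|² = 9
v_rel×d = (0)·(21) − (3)·(-1) = 3
since m = R²·9 − 3²:  R² = (9 + 891) / 9 = 100
R = √100 = 10  ⇒  r_B = 10 − 3 = 7

rB=7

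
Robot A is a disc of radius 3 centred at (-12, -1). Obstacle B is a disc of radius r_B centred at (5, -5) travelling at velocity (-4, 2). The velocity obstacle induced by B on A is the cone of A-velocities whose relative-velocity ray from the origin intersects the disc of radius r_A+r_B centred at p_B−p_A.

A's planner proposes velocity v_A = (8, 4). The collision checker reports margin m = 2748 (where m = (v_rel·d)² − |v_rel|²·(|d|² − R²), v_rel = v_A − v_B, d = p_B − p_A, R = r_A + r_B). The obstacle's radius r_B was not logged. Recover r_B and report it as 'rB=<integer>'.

m = 2748
d = (17, -4);  v_rel = (12, 2),  |v_rel|² = 148
v_rel×d = (12)·(-4) − (2)·(17) = -82
since m = R²·148 − (-82)²:  R² = (6724 + 2748) / 148 = 64
R = √64 = 8  ⇒  r_B = 8 − 3 = 5

rB=5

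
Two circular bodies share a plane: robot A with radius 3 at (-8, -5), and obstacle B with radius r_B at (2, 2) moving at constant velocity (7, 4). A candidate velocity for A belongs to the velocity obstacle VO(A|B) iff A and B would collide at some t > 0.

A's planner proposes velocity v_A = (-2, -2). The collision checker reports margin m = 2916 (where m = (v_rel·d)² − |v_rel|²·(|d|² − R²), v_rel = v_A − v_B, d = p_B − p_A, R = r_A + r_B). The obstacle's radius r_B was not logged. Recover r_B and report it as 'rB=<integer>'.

m = 2916
d = (10, 7);  v_rel = (-9, -6),  |v_rel|² = 117
v_rel×d = (-9)·(7) − (-6)·(10) = -3
since m = R²·117 − (-3)²:  R² = (9 + 2916) / 117 = 25
R = √25 = 5  ⇒  r_B = 5 − 3 = 2

rB=2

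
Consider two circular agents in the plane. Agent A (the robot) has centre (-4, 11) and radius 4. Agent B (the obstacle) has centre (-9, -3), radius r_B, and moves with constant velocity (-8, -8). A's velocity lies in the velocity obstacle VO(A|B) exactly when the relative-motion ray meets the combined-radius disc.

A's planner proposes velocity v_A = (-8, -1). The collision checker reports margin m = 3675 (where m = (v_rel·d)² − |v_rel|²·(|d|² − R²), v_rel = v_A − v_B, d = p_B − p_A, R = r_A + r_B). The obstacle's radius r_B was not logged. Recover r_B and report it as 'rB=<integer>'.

m = 3675
d = (-5, -14);  v_rel = (0, 7),  |v_rel|² = 49
v_rel×d = (0)·(-14) − (7)·(-5) = 35
since m = R²·49 − 35²:  R² = (1225 + 3675) / 49 = 100
R = √100 = 10  ⇒  r_B = 10 − 4 = 6

rB=6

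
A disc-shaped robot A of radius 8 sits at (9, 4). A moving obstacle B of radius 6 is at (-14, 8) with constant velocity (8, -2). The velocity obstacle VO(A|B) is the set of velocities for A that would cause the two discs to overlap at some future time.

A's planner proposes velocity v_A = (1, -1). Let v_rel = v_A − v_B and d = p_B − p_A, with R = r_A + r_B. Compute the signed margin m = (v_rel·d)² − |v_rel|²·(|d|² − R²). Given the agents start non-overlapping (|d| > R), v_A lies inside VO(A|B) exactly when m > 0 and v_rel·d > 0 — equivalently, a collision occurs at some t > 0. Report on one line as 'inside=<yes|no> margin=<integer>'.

d = (-23, 4),  |d|² = 545;  R = 8+6 = 14,  c = 545−14² = 349
v_rel = (-7, 1),  |v_rel|² = 50;  v_rel·d = (-7)·(-23) + (1)·(4) = 165
50·t² − 330·t + 349 = 0  ⇒  m = 165² − 50·349 = 9775
m = 9775 > 0,  v_rel·d = 165 > 0  ⇒  inside

inside=yes margin=9775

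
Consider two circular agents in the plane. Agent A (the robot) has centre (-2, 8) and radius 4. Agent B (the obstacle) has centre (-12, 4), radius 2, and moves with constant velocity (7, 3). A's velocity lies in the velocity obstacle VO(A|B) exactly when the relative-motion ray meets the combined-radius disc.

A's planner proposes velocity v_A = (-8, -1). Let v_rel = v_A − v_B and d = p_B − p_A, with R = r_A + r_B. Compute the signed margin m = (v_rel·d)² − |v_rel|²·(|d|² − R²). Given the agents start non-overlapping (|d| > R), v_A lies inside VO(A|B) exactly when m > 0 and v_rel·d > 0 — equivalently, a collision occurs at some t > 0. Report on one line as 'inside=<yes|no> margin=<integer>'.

d = (-10, -4),  |d|² = 116;  R = 4+2 = 6,  c = 116−6² = 80
v_rel = (-15, -4),  |v_rel|² = 241;  v_rel·d = (-15)·(-10) + (-4)·(-4) = 166
241·t² − 332·t + 80 = 0  ⇒  m = 166² − 241·80 = 8276
m = 8276 > 0,  v_rel·d = 166 > 0  ⇒  inside

inside=yes margin=8276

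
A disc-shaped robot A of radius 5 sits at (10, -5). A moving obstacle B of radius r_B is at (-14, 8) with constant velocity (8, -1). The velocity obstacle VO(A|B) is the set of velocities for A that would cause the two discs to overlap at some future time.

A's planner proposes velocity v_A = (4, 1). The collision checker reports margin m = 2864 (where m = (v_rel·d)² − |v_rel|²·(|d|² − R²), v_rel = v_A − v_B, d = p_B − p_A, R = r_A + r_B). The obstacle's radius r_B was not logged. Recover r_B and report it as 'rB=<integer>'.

m = 2864
d = (-24, 13);  v_rel = (-4, 2),  |v_rel|² = 20
v_rel×d = (-4)·(13) − (2)·(-24) = -4
since m = R²·20 − (-4)²:  R² = (16 + 2864) / 20 = 144
R = √144 = 12  ⇒  r_B = 12 − 5 = 7

rB=7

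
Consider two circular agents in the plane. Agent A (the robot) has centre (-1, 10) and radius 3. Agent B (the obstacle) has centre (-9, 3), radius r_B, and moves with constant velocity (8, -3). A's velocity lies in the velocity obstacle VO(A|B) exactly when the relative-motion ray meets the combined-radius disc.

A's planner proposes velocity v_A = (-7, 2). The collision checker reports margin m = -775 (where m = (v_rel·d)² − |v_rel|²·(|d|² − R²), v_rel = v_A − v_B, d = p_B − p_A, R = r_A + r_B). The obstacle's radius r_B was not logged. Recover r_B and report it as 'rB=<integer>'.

m = -775
d = (-8, -7);  v_rel = (-15, 5),  |v_rel|² = 250
v_rel×d = (-15)·(-7) − (5)·(-8) = 145
since m = R²·250 − 145²:  R² = (21025 + -775) / 250 = 81
R = √81 = 9  ⇒  r_B = 9 − 3 = 6

rB=6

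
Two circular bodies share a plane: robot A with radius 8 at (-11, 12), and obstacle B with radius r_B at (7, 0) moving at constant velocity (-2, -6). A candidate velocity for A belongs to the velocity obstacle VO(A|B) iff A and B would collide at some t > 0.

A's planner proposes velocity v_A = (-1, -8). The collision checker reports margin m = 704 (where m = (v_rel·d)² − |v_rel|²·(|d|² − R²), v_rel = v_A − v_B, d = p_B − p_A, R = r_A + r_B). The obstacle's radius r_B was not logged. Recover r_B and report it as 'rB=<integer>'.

m = 704
d = (18, -12);  v_rel = (1, -2),  |v_rel|² = 5
v_rel×d = (1)·(-12) − (-2)·(18) = 24
since m = R²·5 − 24²:  R² = (576 + 704) / 5 = 256
R = √256 = 16  ⇒  r_B = 16 − 8 = 8

rB=8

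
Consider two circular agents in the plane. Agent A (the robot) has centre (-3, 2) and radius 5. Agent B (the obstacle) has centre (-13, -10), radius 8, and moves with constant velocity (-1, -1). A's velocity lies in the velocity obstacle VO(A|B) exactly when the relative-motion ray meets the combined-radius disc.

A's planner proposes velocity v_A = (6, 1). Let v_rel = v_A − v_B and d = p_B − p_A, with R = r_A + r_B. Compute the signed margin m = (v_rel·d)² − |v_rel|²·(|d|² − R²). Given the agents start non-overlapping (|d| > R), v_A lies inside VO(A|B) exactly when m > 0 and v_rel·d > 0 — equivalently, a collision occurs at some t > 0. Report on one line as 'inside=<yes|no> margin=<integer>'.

d = (-10, -12),  |d|² = 244;  R = 5+8 = 13,  c = 244−13² = 75
v_rel = (7, 2),  |v_rel|² = 53;  v_rel·d = (7)·(-10) + (2)·(-12) = -94
53·t² + 188·t + 75 = 0  ⇒  m = (-94)² − 53·75 = 4861
m = 4861 > 0,  v_rel·d = -94 < 0  ⇒  outside

inside=no margin=4861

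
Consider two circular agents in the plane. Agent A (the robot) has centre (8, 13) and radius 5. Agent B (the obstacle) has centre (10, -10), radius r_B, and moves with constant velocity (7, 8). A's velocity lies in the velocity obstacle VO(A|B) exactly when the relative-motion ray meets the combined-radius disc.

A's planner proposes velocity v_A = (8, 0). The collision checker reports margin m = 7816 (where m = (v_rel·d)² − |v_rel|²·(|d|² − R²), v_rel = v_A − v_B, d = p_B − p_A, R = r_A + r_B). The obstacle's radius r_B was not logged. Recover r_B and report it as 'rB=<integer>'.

m = 7816
d = (2, -23);  v_rel = (1, -8),  |v_rel|² = 65
v_rel×d = (1)·(-23) − (-8)·(2) = -7
since m = R²·65 − (-7)²:  R² = (49 + 7816) / 65 = 121
R = √121 = 11  ⇒  r_B = 11 − 5 = 6

rB=6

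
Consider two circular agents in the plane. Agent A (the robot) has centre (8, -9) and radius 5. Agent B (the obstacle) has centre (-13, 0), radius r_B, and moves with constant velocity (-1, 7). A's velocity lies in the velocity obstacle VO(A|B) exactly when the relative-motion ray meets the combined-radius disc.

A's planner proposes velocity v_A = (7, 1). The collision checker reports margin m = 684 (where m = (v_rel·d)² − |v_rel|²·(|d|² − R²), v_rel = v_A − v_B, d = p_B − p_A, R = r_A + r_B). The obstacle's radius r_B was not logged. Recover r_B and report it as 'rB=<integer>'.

m = 684
d = (-21, 9);  v_rel = (8, -6),  |v_rel|² = 100
v_rel×d = (8)·(9) − (-6)·(-21) = -54
since m = R²·100 − (-54)²:  R² = (2916 + 684) / 100 = 36
R = √36 = 6  ⇒  r_B = 6 − 5 = 1

rB=1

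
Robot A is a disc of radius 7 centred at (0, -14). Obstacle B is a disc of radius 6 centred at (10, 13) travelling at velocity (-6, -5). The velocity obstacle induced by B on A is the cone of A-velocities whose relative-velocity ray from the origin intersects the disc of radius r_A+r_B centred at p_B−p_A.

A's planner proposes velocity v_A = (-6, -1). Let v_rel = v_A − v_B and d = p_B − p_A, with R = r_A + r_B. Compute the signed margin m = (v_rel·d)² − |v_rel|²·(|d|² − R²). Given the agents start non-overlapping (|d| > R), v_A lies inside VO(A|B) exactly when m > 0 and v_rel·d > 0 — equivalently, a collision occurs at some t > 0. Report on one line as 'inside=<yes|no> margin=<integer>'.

d = (10, 27),  |d|² = 829;  R = 7+6 = 13,  c = 829−13² = 660
v_rel = (0, 4),  |v_rel|² = 16;  v_rel·d = (0)·(10) + (4)·(27) = 108
16·t² − 216·t + 660 = 0  ⇒  m = 108² − 16·660 = 1104
m = 1104 > 0,  v_rel·d = 108 > 0  ⇒  inside

inside=yes margin=1104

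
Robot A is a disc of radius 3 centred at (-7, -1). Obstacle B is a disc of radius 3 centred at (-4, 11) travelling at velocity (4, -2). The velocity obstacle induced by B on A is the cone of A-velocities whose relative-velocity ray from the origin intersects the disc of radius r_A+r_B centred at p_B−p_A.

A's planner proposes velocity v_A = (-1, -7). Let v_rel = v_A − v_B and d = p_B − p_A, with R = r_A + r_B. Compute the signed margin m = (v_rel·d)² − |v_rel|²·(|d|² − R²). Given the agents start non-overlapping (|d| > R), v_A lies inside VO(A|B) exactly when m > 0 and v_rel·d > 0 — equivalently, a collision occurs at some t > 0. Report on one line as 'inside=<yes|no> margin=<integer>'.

d = (3, 12),  |d|² = 153;  R = 3+3 = 6,  c = 153−6² = 117
v_rel = (-5, -5),  |v_rel|² = 50;  v_rel·d = (-5)·(3) + (-5)·(12) = -75
50·t² + 150·t + 117 = 0  ⇒  m = (-75)² − 50·117 = -225
m = -225 < 0,  v_rel·d = -75 < 0  ⇒  outside

inside=no margin=-225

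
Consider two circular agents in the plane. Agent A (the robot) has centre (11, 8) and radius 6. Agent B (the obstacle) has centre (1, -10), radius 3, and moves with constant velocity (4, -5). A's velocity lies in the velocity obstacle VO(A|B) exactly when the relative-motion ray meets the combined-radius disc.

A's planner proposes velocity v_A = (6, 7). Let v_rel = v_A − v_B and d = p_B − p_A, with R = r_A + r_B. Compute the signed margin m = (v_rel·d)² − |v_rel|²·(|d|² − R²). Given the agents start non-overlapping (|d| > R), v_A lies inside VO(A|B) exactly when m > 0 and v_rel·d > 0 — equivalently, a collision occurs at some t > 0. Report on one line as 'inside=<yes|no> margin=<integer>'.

d = (-10, -18),  |d|² = 424;  R = 6+3 = 9,  c = 424−9² = 343
v_rel = (2, 12),  |v_rel|² = 148;  v_rel·d = (2)·(-10) + (12)·(-18) = -236
148·t² + 472·t + 343 = 0  ⇒  m = (-236)² − 148·343 = 4932
m = 4932 > 0,  v_rel·d = -236 < 0  ⇒  outside

inside=no margin=4932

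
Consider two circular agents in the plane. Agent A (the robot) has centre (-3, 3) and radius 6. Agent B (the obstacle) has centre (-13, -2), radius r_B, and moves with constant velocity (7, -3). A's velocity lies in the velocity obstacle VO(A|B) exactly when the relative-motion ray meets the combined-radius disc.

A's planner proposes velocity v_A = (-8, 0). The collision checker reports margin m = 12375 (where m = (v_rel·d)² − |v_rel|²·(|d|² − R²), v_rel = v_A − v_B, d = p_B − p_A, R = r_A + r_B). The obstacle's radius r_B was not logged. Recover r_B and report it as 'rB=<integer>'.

m = 12375
d = (-10, -5);  v_rel = (-15, 3),  |v_rel|² = 234
v_rel×d = (-15)·(-5) − (3)·(-10) = 105
since m = R²·234 − 105²:  R² = (11025 + 12375) / 234 = 100
R = √100 = 10  ⇒  r_B = 10 − 6 = 4

rB=4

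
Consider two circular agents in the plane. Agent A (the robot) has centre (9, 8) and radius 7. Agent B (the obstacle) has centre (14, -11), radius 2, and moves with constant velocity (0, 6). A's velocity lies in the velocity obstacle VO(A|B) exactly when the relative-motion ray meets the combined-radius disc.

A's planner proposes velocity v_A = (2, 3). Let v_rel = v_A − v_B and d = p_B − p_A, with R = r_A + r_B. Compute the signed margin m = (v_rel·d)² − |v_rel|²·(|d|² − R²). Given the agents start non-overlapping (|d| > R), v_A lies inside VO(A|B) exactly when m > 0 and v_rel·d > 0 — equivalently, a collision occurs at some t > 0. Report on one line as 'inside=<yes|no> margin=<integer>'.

d = (5, -19),  |d|² = 386;  R = 7+2 = 9,  c = 386−9² = 305
v_rel = (2, -3),  |v_rel|² = 13;  v_rel·d = (2)·(5) + (-3)·(-19) = 67
13·t² − 134·t + 305 = 0  ⇒  m = 67² − 13·305 = 524
m = 524 > 0,  v_rel·d = 67 > 0  ⇒  inside

inside=yes margin=524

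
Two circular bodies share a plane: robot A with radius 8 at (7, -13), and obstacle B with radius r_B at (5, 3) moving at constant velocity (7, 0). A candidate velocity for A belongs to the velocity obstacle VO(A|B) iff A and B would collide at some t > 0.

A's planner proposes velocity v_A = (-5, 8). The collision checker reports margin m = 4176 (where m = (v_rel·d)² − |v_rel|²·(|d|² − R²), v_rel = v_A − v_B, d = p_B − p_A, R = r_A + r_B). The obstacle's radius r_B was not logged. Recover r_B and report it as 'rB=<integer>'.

m = 4176
d = (-2, 16);  v_rel = (-12, 8),  |v_rel|² = 208
v_rel×d = (-12)·(16) − (8)·(-2) = -176
since m = R²·208 − (-176)²:  R² = (30976 + 4176) / 208 = 169
R = √169 = 13  ⇒  r_B = 13 − 8 = 5

rB=5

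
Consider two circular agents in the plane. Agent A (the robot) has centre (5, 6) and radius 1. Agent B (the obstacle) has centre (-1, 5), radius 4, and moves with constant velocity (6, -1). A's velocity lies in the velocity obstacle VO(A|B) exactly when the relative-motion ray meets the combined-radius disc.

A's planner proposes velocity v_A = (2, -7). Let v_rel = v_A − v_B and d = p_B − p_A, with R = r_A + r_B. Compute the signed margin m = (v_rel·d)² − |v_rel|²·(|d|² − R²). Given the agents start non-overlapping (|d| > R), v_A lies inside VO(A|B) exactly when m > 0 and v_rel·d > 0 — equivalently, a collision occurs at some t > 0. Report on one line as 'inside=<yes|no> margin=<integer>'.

d = (-6, -1),  |d|² = 37;  R = 1+4 = 5,  c = 37−5² = 12
v_rel = (-4, -6),  |v_rel|² = 52;  v_rel·d = (-4)·(-6) + (-6)·(-1) = 30
52·t² − 60·t + 12 = 0  ⇒  m = 30² − 52·12 = 276
m = 276 > 0,  v_rel·d = 30 > 0  ⇒  inside

inside=yes margin=276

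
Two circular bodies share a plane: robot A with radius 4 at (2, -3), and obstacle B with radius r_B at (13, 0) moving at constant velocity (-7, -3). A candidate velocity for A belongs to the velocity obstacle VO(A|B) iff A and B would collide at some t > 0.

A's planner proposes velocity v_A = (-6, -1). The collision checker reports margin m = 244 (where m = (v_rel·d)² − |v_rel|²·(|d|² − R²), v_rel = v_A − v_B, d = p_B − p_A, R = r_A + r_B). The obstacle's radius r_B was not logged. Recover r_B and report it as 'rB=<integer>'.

m = 244
d = (11, 3);  v_rel = (1, 2),  |v_rel|² = 5
v_rel×d = (1)·(3) − (2)·(11) = -19
since m = R²·5 − (-19)²:  R² = (361 + 244) / 5 = 121
R = √121 = 11  ⇒  r_B = 11 − 4 = 7

rB=7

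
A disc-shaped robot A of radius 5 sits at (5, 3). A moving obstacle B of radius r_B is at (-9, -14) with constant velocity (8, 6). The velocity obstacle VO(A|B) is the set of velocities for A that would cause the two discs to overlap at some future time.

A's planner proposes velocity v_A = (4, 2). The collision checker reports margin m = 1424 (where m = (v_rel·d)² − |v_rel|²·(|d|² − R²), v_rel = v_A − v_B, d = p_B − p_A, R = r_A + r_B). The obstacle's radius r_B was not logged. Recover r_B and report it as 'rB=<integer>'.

m = 1424
d = (-14, -17);  v_rel = (-4, -4),  |v_rel|² = 32
v_rel×d = (-4)·(-17) − (-4)·(-14) = 12
since m = R²·32 − 12²:  R² = (144 + 1424) / 32 = 49
R = √49 = 7  ⇒  r_B = 7 − 5 = 2

rB=2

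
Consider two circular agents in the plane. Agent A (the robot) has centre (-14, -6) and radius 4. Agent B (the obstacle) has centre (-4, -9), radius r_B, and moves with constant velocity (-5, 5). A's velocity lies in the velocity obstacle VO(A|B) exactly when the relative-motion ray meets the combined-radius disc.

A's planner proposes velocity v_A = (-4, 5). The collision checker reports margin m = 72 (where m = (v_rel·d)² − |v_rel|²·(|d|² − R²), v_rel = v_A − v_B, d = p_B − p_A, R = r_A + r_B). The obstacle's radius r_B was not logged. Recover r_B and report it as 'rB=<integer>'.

m = 72
d = (10, -3);  v_rel = (1, 0),  |v_rel|² = 1
v_rel×d = (1)·(-3) − (0)·(10) = -3
since m = R²·1 − (-3)²:  R² = (9 + 72) / 1 = 81
R = √81 = 9  ⇒  r_B = 9 − 4 = 5

rB=5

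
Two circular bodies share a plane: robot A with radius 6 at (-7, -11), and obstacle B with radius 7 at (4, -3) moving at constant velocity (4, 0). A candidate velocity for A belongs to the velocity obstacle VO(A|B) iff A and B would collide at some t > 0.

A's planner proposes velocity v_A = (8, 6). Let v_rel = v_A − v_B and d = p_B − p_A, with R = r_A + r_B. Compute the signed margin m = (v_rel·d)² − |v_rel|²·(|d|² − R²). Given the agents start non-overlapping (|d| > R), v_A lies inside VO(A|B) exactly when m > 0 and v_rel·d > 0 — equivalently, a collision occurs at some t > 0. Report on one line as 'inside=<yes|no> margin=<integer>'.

d = (11, 8),  |d|² = 185;  R = 6+7 = 13,  c = 185−13² = 16
v_rel = (4, 6),  |v_rel|² = 52;  v_rel·d = (4)·(11) + (6)·(8) = 92
52·t² − 184·t + 16 = 0  ⇒  m = 92² − 52·16 = 7632
m = 7632 > 0,  v_rel·d = 92 > 0  ⇒  inside

inside=yes margin=7632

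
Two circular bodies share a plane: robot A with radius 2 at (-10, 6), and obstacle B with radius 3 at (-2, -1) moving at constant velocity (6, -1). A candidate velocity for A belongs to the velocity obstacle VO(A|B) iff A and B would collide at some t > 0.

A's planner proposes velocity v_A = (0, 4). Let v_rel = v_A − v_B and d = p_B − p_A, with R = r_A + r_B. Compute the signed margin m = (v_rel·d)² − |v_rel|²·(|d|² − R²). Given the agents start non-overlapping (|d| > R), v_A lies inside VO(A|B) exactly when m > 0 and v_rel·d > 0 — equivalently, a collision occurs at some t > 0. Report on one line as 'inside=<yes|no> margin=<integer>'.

d = (8, -7),  |d|² = 113;  R = 2+3 = 5,  c = 113−5² = 88
v_rel = (-6, 5),  |v_rel|² = 61;  v_rel·d = (-6)·(8) + (5)·(-7) = -83
61·t² + 166·t + 88 = 0  ⇒  m = (-83)² − 61·88 = 1521
m = 1521 > 0,  v_rel·d = -83 < 0  ⇒  outside

inside=no margin=1521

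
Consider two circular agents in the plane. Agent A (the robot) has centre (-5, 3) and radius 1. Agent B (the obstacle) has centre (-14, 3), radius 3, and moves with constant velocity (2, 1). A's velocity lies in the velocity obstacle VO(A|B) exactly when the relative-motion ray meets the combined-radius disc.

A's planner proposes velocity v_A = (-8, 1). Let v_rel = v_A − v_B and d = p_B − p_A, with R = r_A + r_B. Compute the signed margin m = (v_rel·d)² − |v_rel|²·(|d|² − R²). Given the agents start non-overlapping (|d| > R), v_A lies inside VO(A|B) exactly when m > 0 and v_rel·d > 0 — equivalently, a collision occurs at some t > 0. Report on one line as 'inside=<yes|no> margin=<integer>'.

d = (-9, 0),  |d|² = 81;  R = 1+3 = 4,  c = 81−4² = 65
v_rel = (-10, 0),  |v_rel|² = 100;  v_rel·d = (-10)·(-9) + (0)·(0) = 90
100·t² − 180·t + 65 = 0  ⇒  m = 90² − 100·65 = 1600
m = 1600 > 0,  v_rel·d = 90 > 0  ⇒  inside

inside=yes margin=1600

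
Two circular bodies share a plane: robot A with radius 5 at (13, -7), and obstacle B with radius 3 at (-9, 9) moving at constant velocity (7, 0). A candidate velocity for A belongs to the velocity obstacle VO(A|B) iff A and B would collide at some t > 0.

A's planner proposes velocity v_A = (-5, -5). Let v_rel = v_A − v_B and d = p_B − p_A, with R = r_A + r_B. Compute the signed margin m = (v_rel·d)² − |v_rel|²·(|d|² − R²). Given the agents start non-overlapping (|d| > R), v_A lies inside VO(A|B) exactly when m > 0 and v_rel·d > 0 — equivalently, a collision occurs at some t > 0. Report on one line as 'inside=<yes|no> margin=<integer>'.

d = (-22, 16),  |d|² = 740;  R = 5+3 = 8,  c = 740−8² = 676
v_rel = (-12, -5),  |v_rel|² = 169;  v_rel·d = (-12)·(-22) + (-5)·(16) = 184
169·t² − 368·t + 676 = 0  ⇒  m = 184² − 169·676 = -80388
m = -80388 < 0,  v_rel·d = 184 > 0  ⇒  outside

inside=no margin=-80388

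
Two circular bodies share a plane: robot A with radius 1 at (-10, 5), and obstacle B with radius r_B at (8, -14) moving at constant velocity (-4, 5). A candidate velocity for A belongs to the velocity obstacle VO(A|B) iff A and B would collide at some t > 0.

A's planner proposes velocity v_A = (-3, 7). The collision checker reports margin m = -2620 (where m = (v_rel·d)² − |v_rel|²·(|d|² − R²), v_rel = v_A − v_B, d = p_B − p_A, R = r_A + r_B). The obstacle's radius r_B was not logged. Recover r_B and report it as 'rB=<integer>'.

m = -2620
d = (18, -19);  v_rel = (1, 2),  |v_rel|² = 5
v_rel×d = (1)·(-19) − (2)·(18) = -55
since m = R²·5 − (-55)²:  R² = (3025 + -2620) / 5 = 81
R = √81 = 9  ⇒  r_B = 9 − 1 = 8

rB=8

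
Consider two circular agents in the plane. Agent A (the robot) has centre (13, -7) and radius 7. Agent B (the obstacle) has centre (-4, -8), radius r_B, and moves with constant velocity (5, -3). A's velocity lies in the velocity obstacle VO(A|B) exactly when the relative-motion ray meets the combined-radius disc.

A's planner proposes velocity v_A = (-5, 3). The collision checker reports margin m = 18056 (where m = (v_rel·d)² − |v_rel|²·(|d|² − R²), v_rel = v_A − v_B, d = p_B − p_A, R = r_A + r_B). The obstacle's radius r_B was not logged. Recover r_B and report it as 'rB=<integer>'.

m = 18056
d = (-17, -1);  v_rel = (-10, 6),  |v_rel|² = 136
v_rel×d = (-10)·(-1) − (6)·(-17) = 112
since m = R²·136 − 112²:  R² = (12544 + 18056) / 136 = 225
R = √225 = 15  ⇒  r_B = 15 − 7 = 8

rB=8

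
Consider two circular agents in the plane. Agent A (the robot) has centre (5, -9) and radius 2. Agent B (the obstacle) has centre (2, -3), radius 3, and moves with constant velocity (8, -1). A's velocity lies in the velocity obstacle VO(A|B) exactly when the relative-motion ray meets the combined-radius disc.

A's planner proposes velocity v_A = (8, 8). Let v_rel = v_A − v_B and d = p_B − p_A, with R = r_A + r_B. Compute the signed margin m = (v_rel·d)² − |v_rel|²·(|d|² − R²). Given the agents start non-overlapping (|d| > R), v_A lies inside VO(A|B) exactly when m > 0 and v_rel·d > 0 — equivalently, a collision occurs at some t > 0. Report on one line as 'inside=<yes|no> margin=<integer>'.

d = (-3, 6),  |d|² = 45;  R = 2+3 = 5,  c = 45−5² = 20
v_rel = (0, 9),  |v_rel|² = 81;  v_rel·d = (0)·(-3) + (9)·(6) = 54
81·t² − 108·t + 20 = 0  ⇒  m = 54² − 81·20 = 1296
m = 1296 > 0,  v_rel·d = 54 > 0  ⇒  inside

inside=yes margin=1296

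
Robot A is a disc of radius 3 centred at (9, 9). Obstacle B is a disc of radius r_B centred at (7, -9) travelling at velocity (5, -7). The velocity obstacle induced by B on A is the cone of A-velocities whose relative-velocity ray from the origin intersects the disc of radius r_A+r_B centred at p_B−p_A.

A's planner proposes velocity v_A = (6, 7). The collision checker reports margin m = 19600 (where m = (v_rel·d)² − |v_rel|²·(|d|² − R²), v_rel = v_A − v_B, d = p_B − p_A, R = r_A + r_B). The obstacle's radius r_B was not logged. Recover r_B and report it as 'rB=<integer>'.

m = 19600
d = (-2, -18);  v_rel = (1, 14),  |v_rel|² = 197
v_rel×d = (1)·(-18) − (14)·(-2) = 10
since m = R²·197 − 10²:  R² = (100 + 19600) / 197 = 100
R = √100 = 10  ⇒  r_B = 10 − 3 = 7

rB=7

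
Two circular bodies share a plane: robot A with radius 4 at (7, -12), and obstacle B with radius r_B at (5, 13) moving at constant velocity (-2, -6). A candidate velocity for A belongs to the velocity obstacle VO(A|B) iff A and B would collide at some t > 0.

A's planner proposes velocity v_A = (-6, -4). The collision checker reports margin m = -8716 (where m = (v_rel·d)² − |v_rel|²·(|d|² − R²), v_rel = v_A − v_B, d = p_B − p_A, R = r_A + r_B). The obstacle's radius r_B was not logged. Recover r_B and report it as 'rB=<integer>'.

m = -8716
d = (-2, 25);  v_rel = (-4, 2),  |v_rel|² = 20
v_rel×d = (-4)·(25) − (2)·(-2) = -96
since m = R²·20 − (-96)²:  R² = (9216 + -8716) / 20 = 25
R = √25 = 5  ⇒  r_B = 5 − 4 = 1

rB=1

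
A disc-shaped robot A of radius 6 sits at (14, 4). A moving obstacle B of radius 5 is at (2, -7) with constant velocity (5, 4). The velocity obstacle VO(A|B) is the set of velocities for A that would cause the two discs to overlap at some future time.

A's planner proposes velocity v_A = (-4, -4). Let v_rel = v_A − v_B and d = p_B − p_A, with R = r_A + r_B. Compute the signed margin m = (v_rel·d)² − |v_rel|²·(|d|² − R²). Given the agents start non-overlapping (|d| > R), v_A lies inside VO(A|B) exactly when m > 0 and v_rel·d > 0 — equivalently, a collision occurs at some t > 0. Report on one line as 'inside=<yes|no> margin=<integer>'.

d = (-12, -11),  |d|² = 265;  R = 6+5 = 11,  c = 265−11² = 144
v_rel = (-9, -8),  |v_rel|² = 145;  v_rel·d = (-9)·(-12) + (-8)·(-11) = 196
145·t² − 392·t + 144 = 0  ⇒  m = 196² − 145·144 = 17536
m = 17536 > 0,  v_rel·d = 196 > 0  ⇒  inside

inside=yes margin=17536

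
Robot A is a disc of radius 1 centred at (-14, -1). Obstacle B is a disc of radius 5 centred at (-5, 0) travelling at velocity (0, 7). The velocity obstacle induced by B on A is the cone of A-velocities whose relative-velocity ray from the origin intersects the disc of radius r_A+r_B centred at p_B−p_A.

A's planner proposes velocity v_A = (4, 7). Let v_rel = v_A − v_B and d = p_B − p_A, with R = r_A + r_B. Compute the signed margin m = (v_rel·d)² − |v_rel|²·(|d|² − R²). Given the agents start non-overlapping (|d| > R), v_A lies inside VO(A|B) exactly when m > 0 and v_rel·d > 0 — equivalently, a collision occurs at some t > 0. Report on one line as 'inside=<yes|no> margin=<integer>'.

d = (9, 1),  |d|² = 82;  R = 1+5 = 6,  c = 82−6² = 46
v_rel = (4, 0),  |v_rel|² = 16;  v_rel·d = (4)·(9) + (0)·(1) = 36
16·t² − 72·t + 46 = 0  ⇒  m = 36² − 16·46 = 560
m = 560 > 0,  v_rel·d = 36 > 0  ⇒  inside

inside=yes margin=560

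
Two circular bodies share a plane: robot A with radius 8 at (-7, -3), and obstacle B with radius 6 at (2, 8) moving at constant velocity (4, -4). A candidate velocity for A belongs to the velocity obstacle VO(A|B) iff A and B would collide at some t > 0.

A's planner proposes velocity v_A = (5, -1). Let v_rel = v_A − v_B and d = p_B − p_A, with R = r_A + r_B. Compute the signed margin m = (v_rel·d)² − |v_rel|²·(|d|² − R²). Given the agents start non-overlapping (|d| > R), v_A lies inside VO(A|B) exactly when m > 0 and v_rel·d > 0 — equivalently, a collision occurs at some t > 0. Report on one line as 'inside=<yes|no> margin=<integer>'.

d = (9, 11),  |d|² = 202;  R = 8+6 = 14,  c = 202−14² = 6
v_rel = (1, 3),  |v_rel|² = 10;  v_rel·d = (1)·(9) + (3)·(11) = 42
10·t² − 84·t + 6 = 0  ⇒  m = 42² − 10·6 = 1704
m = 1704 > 0,  v_rel·d = 42 > 0  ⇒  inside

inside=yes margin=1704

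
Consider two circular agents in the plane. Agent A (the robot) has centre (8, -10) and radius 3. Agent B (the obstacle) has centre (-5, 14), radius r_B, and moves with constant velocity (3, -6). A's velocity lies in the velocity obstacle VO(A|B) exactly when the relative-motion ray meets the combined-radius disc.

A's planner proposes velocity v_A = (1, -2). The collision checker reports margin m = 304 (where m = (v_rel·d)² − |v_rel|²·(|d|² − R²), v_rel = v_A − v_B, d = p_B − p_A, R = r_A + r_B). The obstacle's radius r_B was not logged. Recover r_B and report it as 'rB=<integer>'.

m = 304
d = (-13, 24);  v_rel = (-2, 4),  |v_rel|² = 20
v_rel×d = (-2)·(24) − (4)·(-13) = 4
since m = R²·20 − 4²:  R² = (16 + 304) / 20 = 16
R = √16 = 4  ⇒  r_B = 4 − 3 = 1

rB=1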